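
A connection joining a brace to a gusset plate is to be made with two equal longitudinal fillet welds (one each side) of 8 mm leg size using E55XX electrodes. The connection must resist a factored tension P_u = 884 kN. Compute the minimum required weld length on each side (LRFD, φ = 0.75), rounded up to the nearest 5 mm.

E55XX → F_EXX = 550 MPa.
Throat t_e = 0.707 × 8 = 5.656 mm.
φr_n = 0.75 × 0.6 × 550 × 5.656 × 10⁻³ = 1.4 kN/mm.
L_req = P_u / φr_n = 884 / 1.4 = 631.5 mm total.
Per side: 631.5 / 2 = 315.7 mm.
Round up → use L = 320 mm on each side.

L = 320 mm on each side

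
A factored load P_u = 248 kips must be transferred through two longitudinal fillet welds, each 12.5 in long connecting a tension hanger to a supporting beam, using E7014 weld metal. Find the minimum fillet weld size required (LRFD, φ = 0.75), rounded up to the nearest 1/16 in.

E70XX → F_EXX = 70 ksi.
Total weld length L = 25 in.
Required throat t_e = P_u / (φ × 0.6 F_EXX × L) = 248 / (0.75 × 0.6 × 70 × 25) = 0.3149 in.
Required leg w = t_e / 0.707 = 0.4454 in → use 1/2 in.

w = 1/2 in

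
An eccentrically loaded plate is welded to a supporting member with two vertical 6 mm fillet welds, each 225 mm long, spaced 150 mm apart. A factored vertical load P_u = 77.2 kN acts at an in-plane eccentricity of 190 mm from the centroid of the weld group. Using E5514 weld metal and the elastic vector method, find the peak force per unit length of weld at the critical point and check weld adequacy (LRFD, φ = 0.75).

E55XX → F_EXX = 550 MPa.
Total weld length L_w = 450 mm. Treat welds as unit-width lines.
Polar moment about centroid: J = 2[d³/12 + d(b/2)²] = 2[225³/12 + 225×75²] = 4430000 mm³.
Direct shear f_v = P/L_w = 77.2×10³ / 450 = 171.6 N/mm (vertical).
Torsion M = P·e = 77.2×10³ × 190 = 14668000 N·mm.
Critical point at (x, y) = (75, 112.5) from centroid. f_tx = M·y/J = 372.5 N/mm; f_ty = M·x/J = 248.3 N/mm.
Resultant f_max = √[f_tx² + (f_v + f_ty)²] = √[372.5² + (171.6 + 248.3)²] = 561.3 N/mm.
Capacity per unit length: φr_n = 0.75 × 0.6 × 550 × (0.707 × 6) = 1050 N/mm.
561.3 ≤ 1050 → adequate.

f_max ≈ 561 N/mm; adequate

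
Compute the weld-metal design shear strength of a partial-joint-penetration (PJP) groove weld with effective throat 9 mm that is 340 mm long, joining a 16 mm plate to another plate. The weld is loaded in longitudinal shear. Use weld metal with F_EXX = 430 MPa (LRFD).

Effective throat (given) t_e = 9 mm.
A_we = 9 × 340 = 3060 mm².
F_nw = 0.6 F_EXX = 258 MPa.
φR_n = 0.75 × 258 × 3060 × 10⁻³ = 592.1 kN.

φR_n ≈ 592 kN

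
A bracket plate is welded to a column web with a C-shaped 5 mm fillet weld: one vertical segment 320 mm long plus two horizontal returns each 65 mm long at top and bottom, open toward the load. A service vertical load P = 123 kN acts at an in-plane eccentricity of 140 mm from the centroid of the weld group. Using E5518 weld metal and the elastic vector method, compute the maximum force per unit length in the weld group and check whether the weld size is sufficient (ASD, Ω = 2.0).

E55XX → F_EXX = 550 MPa.
Total weld length L_w = 450 mm. Treat welds as unit-width lines.
Centroid: x̄ = 2×65×32.5 / 450 = 9.389 mm from the vertical weld.
Polar moment about centroid: J = I_x + I_y = [320³/12 + 2×65×160²] + [320×9.389² + 2(65³/12 + 65×23.11²)] = 6202000 mm³.
Direct shear f_v = P/L_w = 123×10³ / 450 = 273.3 N/mm (vertical).
Torsion M = P·e = 123×10³ × 140 = 17220000 N·mm.
Critical point at (x, y) = (55.61, 160) from centroid. f_tx = M·y/J = 444.2 N/mm; f_ty = M·x/J = 154.4 N/mm.
Resultant f_max = √[f_tx² + (f_v + f_ty)²] = √[444.2² + (273.3 + 154.4)²] = 616.7 N/mm.
Capacity per unit length: r_n/Ω = (1/2.0) × 0.6 × 550 × (0.707 × 5) = 583.3 N/mm.
616.7 > 583.3 → NOT adequate.

f_max ≈ 617 N/mm; NOT adequate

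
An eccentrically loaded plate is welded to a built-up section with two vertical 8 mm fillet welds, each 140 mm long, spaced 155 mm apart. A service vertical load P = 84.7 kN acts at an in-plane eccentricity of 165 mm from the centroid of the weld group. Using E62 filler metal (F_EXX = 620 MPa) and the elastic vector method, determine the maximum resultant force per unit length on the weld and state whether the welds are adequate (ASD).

Total weld length L_w = 280 mm. Treat welds as unit-width lines.
Polar moment about centroid: J = 2[d³/12 + d(b/2)²] = 2[140³/12 + 140×77.5²] = 2139000 mm³.
Direct shear f_v = P/L_w = 84.7×10³ / 280 = 302.5 N/mm (vertical).
Torsion M = P·e = 84.7×10³ × 165 = 13976000 N·mm.
Critical point at (x, y) = (77.5, 70) from centroid. f_tx = M·y/J = 457.3 N/mm; f_ty = M·x/J = 506.3 N/mm.
Resultant f_max = √[f_tx² + (f_v + f_ty)²] = √[457.3² + (302.5 + 506.3)²] = 929.2 N/mm.
Capacity per unit length: r_n/Ω = (1/2.0) × 0.6 × 620 × (0.707 × 8) = 1052 N/mm.
929.2 ≤ 1052 → adequate.

f_max ≈ 929 N/mm; adequate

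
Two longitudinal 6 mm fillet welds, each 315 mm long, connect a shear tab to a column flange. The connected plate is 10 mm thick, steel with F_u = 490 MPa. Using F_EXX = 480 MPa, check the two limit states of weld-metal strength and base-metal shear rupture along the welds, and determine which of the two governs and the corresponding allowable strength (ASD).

t_e = 0.707 × 6 = 4.242 mm; L = 630 mm.
Weld metal: R_n/Ω = (1/2.0) × 0.6 × 480 × 4.242 × 630 × 10⁻³ = 384.8 kN.
Base metal (shear rupture): R_n/Ω = (1/2.0) × 0.6 × 490 × 10 × 630 × 10⁻³ = 926.1 kN.
Governing: weld metal.

R_n/Ω ≈ 385 kN (weld metal governs)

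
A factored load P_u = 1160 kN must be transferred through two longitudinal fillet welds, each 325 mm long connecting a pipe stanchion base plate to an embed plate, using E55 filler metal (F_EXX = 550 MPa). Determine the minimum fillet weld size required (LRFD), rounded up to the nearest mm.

Total weld length L = 650 mm.
Required throat t_e = P_u / (φ × 0.6 F_EXX × L) = 1160 / (0.75 × 0.6 × 550 × 650 × 10⁻³) = 7.211 mm.
Required leg w = t_e / 0.707 = 10.2 mm → use 11 mm.

w = 11 mm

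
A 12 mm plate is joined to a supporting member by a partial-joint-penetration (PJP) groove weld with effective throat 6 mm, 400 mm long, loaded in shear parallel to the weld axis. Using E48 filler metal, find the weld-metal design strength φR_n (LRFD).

E48XX → F_EXX = 480 MPa.
Effective throat (given) t_e = 6 mm.
A_we = 6 × 400 = 2400 mm².
F_nw = 0.6 F_EXX = 288 MPa.
φR_n = 0.75 × 288 × 2400 × 10⁻³ = 518.4 kN.

φR_n ≈ 518 kN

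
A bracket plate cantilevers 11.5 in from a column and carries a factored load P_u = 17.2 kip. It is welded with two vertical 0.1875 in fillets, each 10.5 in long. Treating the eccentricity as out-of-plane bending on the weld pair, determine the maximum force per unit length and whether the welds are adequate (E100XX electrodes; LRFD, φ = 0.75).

f_max ≈ 5.44 kip/in; adequate

E100XX → F_EXX = 100 ksi.
L_w = 2 × 10.5 = 21 in; section modulus (unit throat) S = 2 × L²/6 = 36.75 in².
Direct shear f_v = P/L_w = 17.2/21 = 0.819 kip/in.
Moment M = P × e = 17.2 × 11.5 = 197.8 kip·in; bending f_b = M/S = 5.382 kip/in.
f_max = √(f_v² + f_b²) = √(0.819² + 5.382²) = 5.444 kip/in.
φr_n = 0.75 × 0.6 × 100 × (0.707 × 0.1875) = 5.965 kip/in → adequate.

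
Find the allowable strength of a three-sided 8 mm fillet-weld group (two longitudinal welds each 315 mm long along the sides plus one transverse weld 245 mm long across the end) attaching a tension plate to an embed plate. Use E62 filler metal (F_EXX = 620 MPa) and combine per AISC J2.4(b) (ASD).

t_e = 0.707 × 8 = 5.656 mm.
R_nwl = 0.6 × 620 × 5.656 × 630 × 10⁻³ = 1326 kN (longitudinal, 2 welds).
R_nwt = 0.6 × 620 × 5.656 × 245 × 10⁻³ = 515.5 kN (transverse, base value).
(i) R_nwl + R_nwt = 1841 kN; (ii) 0.85 R_nwl + 1.5 R_nwt = 1900 kN.
R_n = max = 1900 kN [governs: (ii)]; R_n/Ω = 950 kN.

R_n/Ω ≈ 950 kN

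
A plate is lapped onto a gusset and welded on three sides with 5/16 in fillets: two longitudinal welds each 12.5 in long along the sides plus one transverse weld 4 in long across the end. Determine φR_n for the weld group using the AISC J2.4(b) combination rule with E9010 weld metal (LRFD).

E90XX → F_EXX = 90 ksi.
t_e = 0.707 × 0.3125 = 0.2209 in.
R_nwl = 0.6 × 90 × 0.2209 × 25 = 298.3 kip (longitudinal, 2 welds).
R_nwt = 0.6 × 90 × 0.2209 × 4 = 47.72 kip (transverse, base value).
(i) R_nwl + R_nwt = 346 kip; (ii) 0.85 R_nwl + 1.5 R_nwt = 325.1 kip.
R_n = max = 346 kip [governs: (i)]; φR_n = 259.5 kip.

φR_n ≈ 259 kip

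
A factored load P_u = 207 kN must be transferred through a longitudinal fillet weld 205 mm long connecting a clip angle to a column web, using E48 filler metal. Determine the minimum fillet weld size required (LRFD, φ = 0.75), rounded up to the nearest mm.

w = 7 mm

E48XX → F_EXX = 480 MPa.
Total weld length L = 205 mm.
Required throat t_e = P_u / (φ × 0.6 F_EXX × L) = 207 / (0.75 × 0.6 × 480 × 205 × 10⁻³) = 4.675 mm.
Required leg w = t_e / 0.707 = 6.612 mm → use 7 mm.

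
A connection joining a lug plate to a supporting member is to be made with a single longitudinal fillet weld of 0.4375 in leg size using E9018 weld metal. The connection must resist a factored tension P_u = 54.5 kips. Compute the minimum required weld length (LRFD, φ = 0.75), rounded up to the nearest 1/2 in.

L = 4.5 in

E90XX → F_EXX = 90 ksi.
Throat t_e = 0.707 × 0.4375 = 0.3093 in.
φr_n = 0.75 × 0.6 × 90 × 0.3093 = 12.53 kips/in.
L_req = P_u / φr_n = 54.5 / 12.53 = 4.351 in total.
Round up → use L = 4.5 in.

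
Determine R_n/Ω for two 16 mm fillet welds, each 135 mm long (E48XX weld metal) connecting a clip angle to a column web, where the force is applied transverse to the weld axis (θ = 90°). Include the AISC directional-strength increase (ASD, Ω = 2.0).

R_n/Ω ≈ 660 kN

E48XX → F_EXX = 480 MPa.
t_e = 0.707 × 16 = 11.31 mm; A_we = 11.31 × 270 = 3054 mm².
Directional factor: 1.0 + 0.5 sin^1.5(90°) = 1.5.
F_nw = 0.6 × 480 × 1.5 = 432 MPa.
R_n/Ω = (432 × 3054) / 2.0 × 10⁻³ = 659.7 kN.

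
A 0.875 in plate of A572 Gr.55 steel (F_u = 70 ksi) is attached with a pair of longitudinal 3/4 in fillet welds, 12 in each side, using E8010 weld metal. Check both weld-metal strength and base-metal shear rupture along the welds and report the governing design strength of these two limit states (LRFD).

E80XX → F_EXX = 80 ksi.
t_e = 0.707 × 0.75 = 0.5302 in; L = 24 in.
Weld metal: φR_n = 0.75 × 0.6 × 80 × 0.5302 × 24 = 458.1 kips.
Base metal (shear rupture): φR_n = 0.75 × 0.6 × 70 × 0.875 × 24 = 661.5 kips.
Governing: weld metal.

φR_n ≈ 458 kips (weld metal governs)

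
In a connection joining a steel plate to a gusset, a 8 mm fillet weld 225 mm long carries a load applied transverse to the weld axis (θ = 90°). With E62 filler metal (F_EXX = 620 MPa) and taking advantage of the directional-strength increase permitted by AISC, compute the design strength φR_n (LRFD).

t_e = 0.707 × 8 = 5.656 mm; A_we = 5.656 × 225 = 1273 mm².
Directional factor: 1.0 + 0.5 sin^1.5(90°) = 1.5.
F_nw = 0.6 × 620 × 1.5 = 558 MPa.
φR_n = 0.75 × 558 × 1273 × 10⁻³ = 532.6 kN.

φR_n ≈ 533 kN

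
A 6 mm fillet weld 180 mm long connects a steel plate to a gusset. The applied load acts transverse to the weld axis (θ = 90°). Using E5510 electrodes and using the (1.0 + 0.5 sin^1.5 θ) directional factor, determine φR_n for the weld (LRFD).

E55XX → F_EXX = 550 MPa.
t_e = 0.707 × 6 = 4.242 mm; A_we = 4.242 × 180 = 763.6 mm².
Directional factor: 1.0 + 0.5 sin^1.5(90°) = 1.5.
F_nw = 0.6 × 550 × 1.5 = 495 MPa.
φR_n = 0.75 × 495 × 763.6 × 10⁻³ = 283.5 kN.

φR_n ≈ 283 kN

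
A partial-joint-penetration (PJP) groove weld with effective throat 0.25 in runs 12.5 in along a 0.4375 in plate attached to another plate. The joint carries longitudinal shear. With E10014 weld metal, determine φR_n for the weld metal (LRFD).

φR_n ≈ 141 kip

E100XX → F_EXX = 100 ksi.
Effective throat (given) t_e = 0.25 in.
A_we = 0.25 × 12.5 = 3.125 in².
F_nw = 0.6 F_EXX = 60 ksi.
φR_n = 0.75 × 60 × 3.125 = 140.6 kip.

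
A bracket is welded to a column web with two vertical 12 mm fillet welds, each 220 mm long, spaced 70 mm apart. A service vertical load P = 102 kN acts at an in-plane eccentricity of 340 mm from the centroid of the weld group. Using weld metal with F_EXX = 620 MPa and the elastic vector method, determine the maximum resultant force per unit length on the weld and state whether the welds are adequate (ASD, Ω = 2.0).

Total weld length L_w = 440 mm. Treat welds as unit-width lines.
Polar moment about centroid: J = 2[d³/12 + d(b/2)²] = 2[220³/12 + 220×35²] = 2314000 mm³.
Direct shear f_v = P/L_w = 102×10³ / 440 = 231.8 N/mm (vertical).
Torsion M = P·e = 102×10³ × 340 = 34680000 N·mm.
Critical point at (x, y) = (35, 110) from centroid. f_tx = M·y/J = 1649 N/mm; f_ty = M·x/J = 524.6 N/mm.
Resultant f_max = √[f_tx² + (f_v + f_ty)²] = √[1649² + (231.8 + 524.6)²] = 1814 N/mm.
Capacity per unit length: r_n/Ω = (1/2.0) × 0.6 × 620 × (0.707 × 12) = 1578 N/mm.
1814 > 1578 → NOT adequate.

f_max ≈ 1810 N/mm; NOT adequate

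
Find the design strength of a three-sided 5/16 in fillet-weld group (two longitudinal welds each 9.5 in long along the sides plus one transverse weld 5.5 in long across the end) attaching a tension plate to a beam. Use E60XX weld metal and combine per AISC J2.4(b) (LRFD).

E60XX → F_EXX = 60 ksi.
t_e = 0.707 × 0.3125 = 0.2209 in.
R_nwl = 0.6 × 60 × 0.2209 × 19 = 151.1 kip (longitudinal, 2 welds).
R_nwt = 0.6 × 60 × 0.2209 × 5.5 = 43.75 kip (transverse, base value).
(i) R_nwl + R_nwt = 194.9 kip; (ii) 0.85 R_nwl + 1.5 R_nwt = 194.1 kip.
R_n = max = 194.9 kip [governs: (i)]; φR_n = 146.2 kip.

φR_n ≈ 146 kip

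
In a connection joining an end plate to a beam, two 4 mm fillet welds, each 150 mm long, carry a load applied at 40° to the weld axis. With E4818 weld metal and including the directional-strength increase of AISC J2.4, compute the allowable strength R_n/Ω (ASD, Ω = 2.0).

E48XX → F_EXX = 480 MPa.
t_e = 0.707 × 4 = 2.828 mm; A_we = 2.828 × 300 = 848.4 mm².
Directional factor: 1.0 + 0.5 sin^1.5(40°) = 1.258.
F_nw = 0.6 × 480 × 1.258 = 362.2 MPa.
R_n/Ω = (362.2 × 848.4) / 2.0 × 10⁻³ = 153.6 kN.

R_n/Ω ≈ 154 kN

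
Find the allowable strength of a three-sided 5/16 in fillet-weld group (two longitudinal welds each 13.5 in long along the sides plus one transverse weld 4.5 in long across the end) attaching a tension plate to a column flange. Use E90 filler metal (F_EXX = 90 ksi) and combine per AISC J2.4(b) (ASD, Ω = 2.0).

R_n/Ω ≈ 188 kips

t_e = 0.707 × 0.3125 = 0.2209 in.
R_nwl = 0.6 × 90 × 0.2209 × 27 = 322.1 kips (longitudinal, 2 welds).
R_nwt = 0.6 × 90 × 0.2209 × 4.5 = 53.69 kips (transverse, base value).
(i) R_nwl + R_nwt = 375.8 kips; (ii) 0.85 R_nwl + 1.5 R_nwt = 354.3 kips.
R_n = max = 375.8 kips [governs: (i)]; R_n/Ω = 187.9 kips.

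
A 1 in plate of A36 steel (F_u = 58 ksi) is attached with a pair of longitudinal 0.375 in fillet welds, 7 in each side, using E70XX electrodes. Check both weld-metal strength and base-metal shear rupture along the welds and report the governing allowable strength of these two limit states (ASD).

R_n/Ω ≈ 77.9 kip (weld metal governs)

E70XX → F_EXX = 70 ksi.
t_e = 0.707 × 0.375 = 0.2651 in; L = 14 in.
Weld metal: R_n/Ω = (1/2.0) × 0.6 × 70 × 0.2651 × 14 = 77.95 kip.
Base metal (shear rupture): R_n/Ω = (1/2.0) × 0.6 × 58 × 1 × 14 = 243.6 kip.
Governing: weld metal.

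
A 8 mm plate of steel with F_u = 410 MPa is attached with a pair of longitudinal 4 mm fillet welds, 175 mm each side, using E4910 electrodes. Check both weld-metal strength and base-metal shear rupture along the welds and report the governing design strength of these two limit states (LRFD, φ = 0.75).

E49XX → F_EXX = 490 MPa.
t_e = 0.707 × 4 = 2.828 mm; L = 350 mm.
Weld metal: φR_n = 0.75 × 0.6 × 490 × 2.828 × 350 × 10⁻³ = 218.3 kN.
Base metal (shear rupture): φR_n = 0.75 × 0.6 × 410 × 8 × 350 × 10⁻³ = 516.6 kN.
Governing: weld metal.

φR_n ≈ 218 kN (weld metal governs)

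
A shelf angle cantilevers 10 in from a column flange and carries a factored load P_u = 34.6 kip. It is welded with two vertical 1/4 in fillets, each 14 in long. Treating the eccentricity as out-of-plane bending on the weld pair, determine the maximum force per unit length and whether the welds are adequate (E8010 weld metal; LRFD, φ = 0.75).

E80XX → F_EXX = 80 ksi.
L_w = 2 × 14 = 28 in; section modulus (unit throat) S = 2 × L²/6 = 65.33 in².
Direct shear f_v = P/L_w = 34.6/28 = 1.236 kip/in.
Moment M = P × e = 34.6 × 10 = 346 kip·in; bending f_b = M/S = 5.296 kip/in.
f_max = √(f_v² + f_b²) = √(1.236² + 5.296²) = 5.438 kip/in.
φr_n = 0.75 × 0.6 × 80 × (0.707 × 0.25) = 6.363 kip/in → adequate.

f_max ≈ 5.44 kip/in; adequate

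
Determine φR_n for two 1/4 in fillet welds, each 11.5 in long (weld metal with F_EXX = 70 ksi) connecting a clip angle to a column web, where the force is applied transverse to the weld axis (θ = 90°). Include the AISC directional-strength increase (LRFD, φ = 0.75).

t_e = 0.707 × 0.25 = 0.1767 in; A_we = 0.1767 × 23 = 4.065 in².
Directional factor: 1.0 + 0.5 sin^1.5(90°) = 1.5.
F_nw = 0.6 × 70 × 1.5 = 63 ksi.
φR_n = 0.75 × 63 × 4.065 = 192.1 kips.

φR_n ≈ 192 kips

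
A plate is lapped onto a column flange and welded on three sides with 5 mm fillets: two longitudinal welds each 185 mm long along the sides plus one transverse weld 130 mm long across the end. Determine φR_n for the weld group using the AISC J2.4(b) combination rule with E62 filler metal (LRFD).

φR_n ≈ 503 kN

E62XX → F_EXX = 620 MPa.
t_e = 0.707 × 5 = 3.535 mm.
R_nwl = 0.6 × 620 × 3.535 × 370 × 10⁻³ = 486.6 kN (longitudinal, 2 welds).
R_nwt = 0.6 × 620 × 3.535 × 130 × 10⁻³ = 171 kN (transverse, base value).
(i) R_nwl + R_nwt = 657.5 kN; (ii) 0.85 R_nwl + 1.5 R_nwt = 670 kN.
R_n = max = 670 kN [governs: (ii)]; φR_n = 502.5 kN.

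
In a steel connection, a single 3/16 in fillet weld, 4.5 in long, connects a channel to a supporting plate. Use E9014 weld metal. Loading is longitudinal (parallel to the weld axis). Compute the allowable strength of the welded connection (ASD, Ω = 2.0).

R_n/Ω ≈ 16.1 kips

E90XX → F_EXX = 90 ksi.
Effective throat t_e = 0.707 × 0.1875 = 0.1326 in.
Total length L = 4.5 in; A_we = 0.1326 × 4.5 = 0.5965 in².
F_nw = 0.6 F_EXX = 0.6 × 90 = 54 ksi.
R_n = 54 × 0.5965 = 32.21 kips; R_n/Ω = 32.21/2.0 = 16.11 kips.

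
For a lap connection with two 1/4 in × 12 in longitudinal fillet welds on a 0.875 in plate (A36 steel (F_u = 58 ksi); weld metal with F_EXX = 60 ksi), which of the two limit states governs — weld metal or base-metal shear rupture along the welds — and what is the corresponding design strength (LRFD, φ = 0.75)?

φR_n ≈ 115 kip (weld metal governs)

t_e = 0.707 × 0.25 = 0.1767 in; L = 24 in.
Weld metal: φR_n = 0.75 × 0.6 × 60 × 0.1767 × 24 = 114.5 kip.
Base metal (shear rupture): φR_n = 0.75 × 0.6 × 58 × 0.875 × 24 = 548.1 kip.
Governing: weld metal.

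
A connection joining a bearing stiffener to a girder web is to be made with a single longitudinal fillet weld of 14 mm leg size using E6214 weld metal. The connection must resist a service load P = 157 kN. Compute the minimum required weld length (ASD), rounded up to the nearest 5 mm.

L = 90 mm

E62XX → F_EXX = 620 MPa.
Throat t_e = 0.707 × 14 = 9.898 mm.
r_n/Ω = (0.6 × 620 × 9.898) / 2.0 = 1841 N/mm = 1.841 kN/mm.
L_req = P / (r_n/Ω) = 157 / 1.841 = 85.28 mm total.
Round up → use L = 90 mm.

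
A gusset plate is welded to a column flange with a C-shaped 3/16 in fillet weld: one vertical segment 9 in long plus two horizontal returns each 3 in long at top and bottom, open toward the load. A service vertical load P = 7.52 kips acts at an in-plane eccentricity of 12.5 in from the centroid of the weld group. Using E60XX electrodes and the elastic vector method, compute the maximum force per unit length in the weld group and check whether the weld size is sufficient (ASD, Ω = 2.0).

E60XX → F_EXX = 60 ksi.
Total weld length L_w = 15 in. Treat welds as unit-width lines.
Centroid: x̄ = 2×3×1.5 / 15 = 0.6 in from the vertical weld.
Polar moment about centroid: J = I_x + I_y = [9³/12 + 2×3×4.5²] + [9×0.6² + 2(3³/12 + 3×0.9²)] = 194.8 in³.
Direct shear f_v = P/L_w = 7.52 / 15 = 0.5013 kip/in (vertical).
Torsion M = P·e = 7.52 × 12.5 = 94 kip·in.
Critical point at (x, y) = (2.4, 4.5) from centroid. f_tx = M·y/J = 2.171 kip/in; f_ty = M·x/J = 1.158 kip/in.
Resultant f_max = √[f_tx² + (f_v + f_ty)²] = √[2.171² + (0.5013 + 1.158)²] = 2.732 kip/in.
Capacity per unit length: r_n/Ω = (1/2.0) × 0.6 × 60 × (0.707 × 0.1875) = 2.386 kip/in.
2.732 > 2.386 → NOT adequate.

f_max ≈ 2.73 kip/in; NOT adequate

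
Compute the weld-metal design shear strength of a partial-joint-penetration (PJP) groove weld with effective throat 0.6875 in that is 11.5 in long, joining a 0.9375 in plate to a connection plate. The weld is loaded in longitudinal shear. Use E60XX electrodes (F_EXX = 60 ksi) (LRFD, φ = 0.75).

Effective throat (given) t_e = 0.6875 in.
A_we = 0.6875 × 11.5 = 7.906 in².
F_nw = 0.6 F_EXX = 36 ksi.
φR_n = 0.75 × 36 × 7.906 = 213.5 kip.

φR_n ≈ 213 kip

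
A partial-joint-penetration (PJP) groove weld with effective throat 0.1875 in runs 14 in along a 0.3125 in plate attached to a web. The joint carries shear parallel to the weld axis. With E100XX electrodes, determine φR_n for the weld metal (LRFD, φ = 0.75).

φR_n ≈ 118 kips

E100XX → F_EXX = 100 ksi.
Effective throat (given) t_e = 0.1875 in.
A_we = 0.1875 × 14 = 2.625 in².
F_nw = 0.6 F_EXX = 60 ksi.
φR_n = 0.75 × 60 × 2.625 = 118.1 kips.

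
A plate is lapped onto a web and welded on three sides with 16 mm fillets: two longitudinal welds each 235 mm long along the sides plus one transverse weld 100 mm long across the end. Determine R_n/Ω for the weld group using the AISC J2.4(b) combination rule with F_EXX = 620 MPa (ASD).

R_n/Ω ≈ 1200 kN

t_e = 0.707 × 16 = 11.31 mm.
R_nwl = 0.6 × 620 × 11.31 × 470 × 10⁻³ = 1978 kN (longitudinal, 2 welds).
R_nwt = 0.6 × 620 × 11.31 × 100 × 10⁻³ = 420.8 kN (transverse, base value).
(i) R_nwl + R_nwt = 2399 kN; (ii) 0.85 R_nwl + 1.5 R_nwt = 2312 kN.
R_n = max = 2399 kN [governs: (i)]; R_n/Ω = 1199 kN.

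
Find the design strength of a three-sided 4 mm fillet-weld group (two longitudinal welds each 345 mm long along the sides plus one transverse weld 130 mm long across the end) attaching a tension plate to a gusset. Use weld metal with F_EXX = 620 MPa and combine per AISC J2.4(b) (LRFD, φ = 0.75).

φR_n ≈ 647 kN

t_e = 0.707 × 4 = 2.828 mm.
R_nwl = 0.6 × 620 × 2.828 × 690 × 10⁻³ = 725.9 kN (longitudinal, 2 welds).
R_nwt = 0.6 × 620 × 2.828 × 130 × 10⁻³ = 136.8 kN (transverse, base value).
(i) R_nwl + R_nwt = 862.7 kN; (ii) 0.85 R_nwl + 1.5 R_nwt = 822.2 kN.
R_n = max = 862.7 kN [governs: (i)]; φR_n = 647 kN.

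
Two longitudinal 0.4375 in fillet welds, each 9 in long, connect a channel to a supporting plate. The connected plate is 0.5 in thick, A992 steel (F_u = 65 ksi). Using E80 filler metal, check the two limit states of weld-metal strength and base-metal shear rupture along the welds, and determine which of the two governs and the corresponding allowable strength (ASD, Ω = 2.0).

E80XX → F_EXX = 80 ksi.
t_e = 0.707 × 0.4375 = 0.3093 in; L = 18 in.
Weld metal: R_n/Ω = (1/2.0) × 0.6 × 80 × 0.3093 × 18 = 133.6 kips.
Base metal (shear rupture): R_n/Ω = (1/2.0) × 0.6 × 65 × 0.5 × 18 = 175.5 kips.
Governing: weld metal.

R_n/Ω ≈ 134 kips (weld metal governs)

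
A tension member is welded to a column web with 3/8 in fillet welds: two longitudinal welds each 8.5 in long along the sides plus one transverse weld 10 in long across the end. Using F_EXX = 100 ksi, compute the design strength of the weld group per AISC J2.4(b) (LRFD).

φR_n ≈ 351 kip

t_e = 0.707 × 0.375 = 0.2651 in.
R_nwl = 0.6 × 100 × 0.2651 × 17 = 270.4 kip (longitudinal, 2 welds).
R_nwt = 0.6 × 100 × 0.2651 × 10 = 159.1 kip (transverse, base value).
(i) R_nwl + R_nwt = 429.5 kip; (ii) 0.85 R_nwl + 1.5 R_nwt = 468.5 kip.
R_n = max = 468.5 kip [governs: (ii)]; φR_n = 351.4 kip.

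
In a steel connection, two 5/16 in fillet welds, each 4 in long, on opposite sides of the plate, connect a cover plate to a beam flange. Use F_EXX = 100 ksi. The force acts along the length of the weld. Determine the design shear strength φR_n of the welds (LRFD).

φR_n ≈ 79.5 kip

Effective throat t_e = 0.707 × 0.3125 = 0.2209 in.
Total length L = 8 in; A_we = 0.2209 × 8 = 1.767 in².
F_nw = 0.6 F_EXX = 0.6 × 100 = 60 ksi.
φR_n = 0.75 × 60 × 1.767 = 79.54 kip.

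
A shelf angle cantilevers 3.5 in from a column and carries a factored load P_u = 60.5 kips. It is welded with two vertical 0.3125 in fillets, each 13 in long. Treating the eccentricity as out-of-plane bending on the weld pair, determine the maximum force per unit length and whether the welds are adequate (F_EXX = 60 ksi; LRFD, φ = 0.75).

L_w = 2 × 13 = 26 in; section modulus (unit throat) S = 2 × L²/6 = 56.33 in².
Direct shear f_v = P/L_w = 60.5/26 = 2.327 kip/in.
Moment M = P × e = 60.5 × 3.5 = 211.75 kip·in; bending f_b = M/S = 3.759 kip/in.
f_max = √(f_v² + f_b²) = √(2.327² + 3.759²) = 4.421 kip/in.
φr_n = 0.75 × 0.6 × 60 × (0.707 × 0.3125) = 5.965 kip/in → adequate.

f_max ≈ 4.42 kip/in; adequate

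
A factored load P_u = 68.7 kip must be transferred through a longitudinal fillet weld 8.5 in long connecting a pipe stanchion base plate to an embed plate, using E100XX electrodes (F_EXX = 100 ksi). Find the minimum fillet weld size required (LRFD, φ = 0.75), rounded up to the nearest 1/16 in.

w = 5/16 in

Total weld length L = 8.5 in.
Required throat t_e = P_u / (φ × 0.6 F_EXX × L) = 68.7 / (0.75 × 0.6 × 100 × 8.5) = 0.1796 in.
Required leg w = t_e / 0.707 = 0.254 in → use 5/16 in.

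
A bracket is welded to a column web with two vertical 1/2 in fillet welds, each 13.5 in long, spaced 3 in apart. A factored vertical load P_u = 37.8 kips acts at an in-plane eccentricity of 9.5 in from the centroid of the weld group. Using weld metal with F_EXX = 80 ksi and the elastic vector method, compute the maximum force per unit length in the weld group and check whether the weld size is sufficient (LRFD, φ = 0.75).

f_max ≈ 5.74 kip/in; adequate

Total weld length L_w = 27 in. Treat welds as unit-width lines.
Polar moment about centroid: J = 2[d³/12 + d(b/2)²] = 2[13.5³/12 + 13.5×1.5²] = 470.8 in³.
Direct shear f_v = P/L_w = 37.8 / 27 = 1.4 kip/in (vertical).
Torsion M = P·e = 37.8 × 9.5 = 359.1 kip·in.
Critical point at (x, y) = (1.5, 6.75) from centroid. f_tx = M·y/J = 5.148 kip/in; f_ty = M·x/J = 1.144 kip/in.
Resultant f_max = √[f_tx² + (f_v + f_ty)²] = √[5.148² + (1.4 + 1.144)²] = 5.743 kip/in.
Capacity per unit length: φr_n = 0.75 × 0.6 × 80 × (0.707 × 0.5) = 12.73 kip/in.
5.743 ≤ 12.73 → adequate.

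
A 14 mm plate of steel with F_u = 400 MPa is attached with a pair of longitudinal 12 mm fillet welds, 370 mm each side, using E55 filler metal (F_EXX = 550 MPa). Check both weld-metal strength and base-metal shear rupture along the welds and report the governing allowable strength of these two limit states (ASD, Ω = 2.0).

R_n/Ω ≈ 1040 kN (weld metal governs)

t_e = 0.707 × 12 = 8.484 mm; L = 740 mm.
Weld metal: R_n/Ω = (1/2.0) × 0.6 × 550 × 8.484 × 740 × 10⁻³ = 1036 kN.
Base metal (shear rupture): R_n/Ω = (1/2.0) × 0.6 × 400 × 14 × 740 × 10⁻³ = 1243 kN.
Governing: weld metal.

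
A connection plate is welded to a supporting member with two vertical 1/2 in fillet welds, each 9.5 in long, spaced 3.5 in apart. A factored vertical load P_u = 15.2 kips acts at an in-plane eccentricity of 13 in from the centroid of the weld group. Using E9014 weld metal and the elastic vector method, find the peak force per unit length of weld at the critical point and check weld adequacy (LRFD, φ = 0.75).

f_max ≈ 5.3 kip/in; adequate

E90XX → F_EXX = 90 ksi.
Total weld length L_w = 19 in. Treat welds as unit-width lines.
Polar moment about centroid: J = 2[d³/12 + d(b/2)²] = 2[9.5³/12 + 9.5×1.75²] = 201.1 in³.
Direct shear f_v = P/L_w = 15.2 / 19 = 0.8 kip/in (vertical).
Torsion M = P·e = 15.2 × 13 = 197.6 kip·in.
Critical point at (x, y) = (1.75, 4.75) from centroid. f_tx = M·y/J = 4.668 kip/in; f_ty = M·x/J = 1.72 kip/in.
Resultant f_max = √[f_tx² + (f_v + f_ty)²] = √[4.668² + (0.8 + 1.72)²] = 5.304 kip/in.
Capacity per unit length: φr_n = 0.75 × 0.6 × 90 × (0.707 × 0.5) = 14.32 kip/in.
5.304 ≤ 14.32 → adequate.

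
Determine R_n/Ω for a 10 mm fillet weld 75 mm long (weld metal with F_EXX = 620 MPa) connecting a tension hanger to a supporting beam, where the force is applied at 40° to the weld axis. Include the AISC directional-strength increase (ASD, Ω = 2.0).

t_e = 0.707 × 10 = 7.07 mm; A_we = 7.07 × 75 = 530.2 mm².
Directional factor: 1.0 + 0.5 sin^1.5(40°) = 1.258.
F_nw = 0.6 × 620 × 1.258 = 467.9 MPa.
R_n/Ω = (467.9 × 530.2) / 2.0 × 10⁻³ = 124 kN.

R_n/Ω ≈ 124 kN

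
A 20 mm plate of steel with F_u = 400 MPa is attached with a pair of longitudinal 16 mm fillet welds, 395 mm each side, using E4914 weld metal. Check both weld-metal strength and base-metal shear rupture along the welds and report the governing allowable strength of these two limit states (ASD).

R_n/Ω ≈ 1310 kN (weld metal governs)

E49XX → F_EXX = 490 MPa.
t_e = 0.707 × 16 = 11.31 mm; L = 790 mm.
Weld metal: R_n/Ω = (1/2.0) × 0.6 × 490 × 11.31 × 790 × 10⁻³ = 1314 kN.
Base metal (shear rupture): R_n/Ω = (1/2.0) × 0.6 × 400 × 20 × 790 × 10⁻³ = 1896 kN.
Governing: weld metal.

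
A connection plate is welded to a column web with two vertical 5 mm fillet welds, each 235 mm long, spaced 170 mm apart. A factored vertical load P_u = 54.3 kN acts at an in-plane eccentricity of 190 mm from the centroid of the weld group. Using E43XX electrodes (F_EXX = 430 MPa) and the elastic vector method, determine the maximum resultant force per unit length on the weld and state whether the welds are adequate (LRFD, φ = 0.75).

f_max ≈ 350 N/mm; adequate

Total weld length L_w = 470 mm. Treat welds as unit-width lines.
Polar moment about centroid: J = 2[d³/12 + d(b/2)²] = 2[235³/12 + 235×85²] = 5559000 mm³.
Direct shear f_v = P/L_w = 54.3×10³ / 470 = 115.5 N/mm (vertical).
Torsion M = P·e = 54.3×10³ × 190 = 10317000 N·mm.
Critical point at (x, y) = (85, 117.5) from centroid. f_tx = M·y/J = 218.1 N/mm; f_ty = M·x/J = 157.8 N/mm.
Resultant f_max = √[f_tx² + (f_v + f_ty)²] = √[218.1² + (115.5 + 157.8)²] = 349.6 N/mm.
Capacity per unit length: φr_n = 0.75 × 0.6 × 430 × (0.707 × 5) = 684 N/mm.
349.6 ≤ 684 → adequate.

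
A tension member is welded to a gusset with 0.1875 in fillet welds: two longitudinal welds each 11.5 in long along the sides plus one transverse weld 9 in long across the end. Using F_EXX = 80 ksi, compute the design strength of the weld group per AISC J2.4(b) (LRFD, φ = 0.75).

t_e = 0.707 × 0.1875 = 0.1326 in.
R_nwl = 0.6 × 80 × 0.1326 × 23 = 146.3 kips (longitudinal, 2 welds).
R_nwt = 0.6 × 80 × 0.1326 × 9 = 57.27 kips (transverse, base value).
(i) R_nwl + R_nwt = 203.6 kips; (ii) 0.85 R_nwl + 1.5 R_nwt = 210.3 kips.
R_n = max = 210.3 kips [governs: (ii)]; φR_n = 157.7 kips.

φR_n ≈ 158 kips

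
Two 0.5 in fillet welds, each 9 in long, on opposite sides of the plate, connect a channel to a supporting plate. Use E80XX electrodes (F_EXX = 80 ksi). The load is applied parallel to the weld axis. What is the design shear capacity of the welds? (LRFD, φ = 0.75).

φR_n ≈ 229 kips

Effective throat t_e = 0.707 × 0.5 = 0.3535 in.
Total length L = 18 in; A_we = 0.3535 × 18 = 6.363 in².
F_nw = 0.6 F_EXX = 0.6 × 80 = 48 ksi.
φR_n = 0.75 × 48 × 6.363 = 229.1 kips.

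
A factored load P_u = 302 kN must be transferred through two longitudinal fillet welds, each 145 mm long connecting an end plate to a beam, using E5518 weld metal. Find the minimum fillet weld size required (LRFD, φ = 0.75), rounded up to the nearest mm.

E55XX → F_EXX = 550 MPa.
Total weld length L = 290 mm.
Required throat t_e = P_u / (φ × 0.6 F_EXX × L) = 302 / (0.75 × 0.6 × 550 × 290 × 10⁻³) = 4.208 mm.
Required leg w = t_e / 0.707 = 5.951 mm → use 6 mm.

w = 6 mm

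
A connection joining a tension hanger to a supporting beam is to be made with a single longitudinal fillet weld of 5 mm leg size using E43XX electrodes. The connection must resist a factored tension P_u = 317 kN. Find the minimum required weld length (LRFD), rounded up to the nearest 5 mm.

L = 465 mm

E43XX → F_EXX = 430 MPa.
Throat t_e = 0.707 × 5 = 3.535 mm.
φr_n = 0.75 × 0.6 × 430 × 3.535 × 10⁻³ = 0.684 kN/mm.
L_req = P_u / φr_n = 317 / 0.684 = 463.4 mm total.
Round up → use L = 465 mm.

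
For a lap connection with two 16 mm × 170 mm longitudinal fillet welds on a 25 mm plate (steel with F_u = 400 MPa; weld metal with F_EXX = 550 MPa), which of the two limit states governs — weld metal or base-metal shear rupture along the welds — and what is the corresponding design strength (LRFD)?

φR_n ≈ 952 kN (weld metal governs)

t_e = 0.707 × 16 = 11.31 mm; L = 340 mm.
Weld metal: φR_n = 0.75 × 0.6 × 550 × 11.31 × 340 × 10⁻³ = 951.9 kN.
Base metal (shear rupture): φR_n = 0.75 × 0.6 × 400 × 25 × 340 × 10⁻³ = 1530 kN.
Governing: weld metal.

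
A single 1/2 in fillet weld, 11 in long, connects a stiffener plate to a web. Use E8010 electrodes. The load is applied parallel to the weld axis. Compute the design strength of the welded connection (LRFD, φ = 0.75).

E80XX → F_EXX = 80 ksi.
Effective throat t_e = 0.707 × 0.5 = 0.3535 in.
Total length L = 11 in; A_we = 0.3535 × 11 = 3.888 in².
F_nw = 0.6 F_EXX = 0.6 × 80 = 48 ksi.
φR_n = 0.75 × 48 × 3.888 = 140 kip.

φR_n ≈ 140 kip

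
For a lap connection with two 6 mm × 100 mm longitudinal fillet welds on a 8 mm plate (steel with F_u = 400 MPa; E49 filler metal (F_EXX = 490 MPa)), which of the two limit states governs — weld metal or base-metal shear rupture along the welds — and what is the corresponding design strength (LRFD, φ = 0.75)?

t_e = 0.707 × 6 = 4.242 mm; L = 200 mm.
Weld metal: φR_n = 0.75 × 0.6 × 490 × 4.242 × 200 × 10⁻³ = 187.1 kN.
Base metal (shear rupture): φR_n = 0.75 × 0.6 × 400 × 8 × 200 × 10⁻³ = 288 kN.
Governing: weld metal.

φR_n ≈ 187 kN (weld metal governs)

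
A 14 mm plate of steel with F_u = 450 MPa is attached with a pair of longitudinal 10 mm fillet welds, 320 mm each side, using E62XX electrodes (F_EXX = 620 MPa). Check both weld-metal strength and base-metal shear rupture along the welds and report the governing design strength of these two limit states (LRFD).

φR_n ≈ 1260 kN (weld metal governs)

t_e = 0.707 × 10 = 7.07 mm; L = 640 mm.
Weld metal: φR_n = 0.75 × 0.6 × 620 × 7.07 × 640 × 10⁻³ = 1262 kN.
Base metal (shear rupture): φR_n = 0.75 × 0.6 × 450 × 14 × 640 × 10⁻³ = 1814 kN.
Governing: weld metal.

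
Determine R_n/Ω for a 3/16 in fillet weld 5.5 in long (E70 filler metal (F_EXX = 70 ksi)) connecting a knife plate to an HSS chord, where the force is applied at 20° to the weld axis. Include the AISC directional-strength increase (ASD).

t_e = 0.707 × 0.1875 = 0.1326 in; A_we = 0.1326 × 5.5 = 0.7291 in².
Directional factor: 1.0 + 0.5 sin^1.5(20°) = 1.1.
F_nw = 0.6 × 70 × 1.1 = 46.2 ksi.
R_n/Ω = (46.2 × 0.7291) / 2.0 = 16.84 kips.

R_n/Ω ≈ 16.8 kips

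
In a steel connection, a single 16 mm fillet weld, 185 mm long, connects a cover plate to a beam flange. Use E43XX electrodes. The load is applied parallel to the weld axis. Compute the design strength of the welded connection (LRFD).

φR_n ≈ 405 kN

E43XX → F_EXX = 430 MPa.
Effective throat t_e = 0.707 × 16 = 11.31 mm.
Total length L = 185 mm; A_we = 11.31 × 185 = 2093 mm².
F_nw = 0.6 F_EXX = 0.6 × 430 = 258 MPa.
φR_n = 0.75 × 258 × 2093 × 10⁻³ = 404.9 kN.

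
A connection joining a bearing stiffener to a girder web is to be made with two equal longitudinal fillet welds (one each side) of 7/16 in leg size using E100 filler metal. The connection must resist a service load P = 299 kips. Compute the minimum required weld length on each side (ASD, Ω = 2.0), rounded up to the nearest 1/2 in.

L = 16.5 in on each side

E100XX → F_EXX = 100 ksi.
Throat t_e = 0.707 × 0.4375 = 0.3093 in.
r_n/Ω = (0.6 × 100 × 0.3093) / 2.0 = 9.279 kip/in.
L_req = P / (r_n/Ω) = 299 / 9.279 = 32.22 in total.
Per side: 32.22 / 2 = 16.11 in.
Round up → use L = 16.5 in on each side.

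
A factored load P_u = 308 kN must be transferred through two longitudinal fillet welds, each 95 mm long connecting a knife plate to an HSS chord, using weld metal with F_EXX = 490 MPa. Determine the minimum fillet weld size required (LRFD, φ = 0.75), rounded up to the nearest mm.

Total weld length L = 190 mm.
Required throat t_e = P_u / (φ × 0.6 F_EXX × L) = 308 / (0.75 × 0.6 × 490 × 190 × 10⁻³) = 7.352 mm.
Required leg w = t_e / 0.707 = 10.4 mm → use 11 mm.

w = 11 mm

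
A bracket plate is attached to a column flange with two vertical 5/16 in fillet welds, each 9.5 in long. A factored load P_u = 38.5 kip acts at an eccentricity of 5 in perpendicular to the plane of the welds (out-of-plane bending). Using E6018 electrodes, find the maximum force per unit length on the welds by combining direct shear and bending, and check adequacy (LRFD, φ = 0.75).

E60XX → F_EXX = 60 ksi.
L_w = 2 × 9.5 = 19 in; section modulus (unit throat) S = 2 × L²/6 = 30.08 in².
Direct shear f_v = P/L_w = 38.5/19 = 2.026 kip/in.
Moment M = P × e = 38.5 × 5 = 192.5 kip·in; bending f_b = M/S = 6.399 kip/in.
f_max = √(f_v² + f_b²) = √(2.026² + 6.399²) = 6.712 kip/in.
φr_n = 0.75 × 0.6 × 60 × (0.707 × 0.3125) = 5.965 kip/in → NOT adequate.

f_max ≈ 6.71 kip/in; NOT adequate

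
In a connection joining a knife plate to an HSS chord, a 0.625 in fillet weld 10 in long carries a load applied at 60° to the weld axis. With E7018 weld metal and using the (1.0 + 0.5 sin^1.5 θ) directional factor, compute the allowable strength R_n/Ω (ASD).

R_n/Ω ≈ 130 kips

E70XX → F_EXX = 70 ksi.
t_e = 0.707 × 0.625 = 0.4419 in; A_we = 0.4419 × 10 = 4.419 in².
Directional factor: 1.0 + 0.5 sin^1.5(60°) = 1.403.
F_nw = 0.6 × 70 × 1.403 = 58.92 ksi.
R_n/Ω = (58.92 × 4.419) / 2.0 = 130.2 kips.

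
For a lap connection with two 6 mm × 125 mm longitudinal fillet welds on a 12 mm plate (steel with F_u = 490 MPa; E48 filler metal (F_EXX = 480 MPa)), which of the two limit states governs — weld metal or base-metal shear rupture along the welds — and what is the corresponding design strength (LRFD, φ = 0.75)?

t_e = 0.707 × 6 = 4.242 mm; L = 250 mm.
Weld metal: φR_n = 0.75 × 0.6 × 480 × 4.242 × 250 × 10⁻³ = 229.1 kN.
Base metal (shear rupture): φR_n = 0.75 × 0.6 × 490 × 12 × 250 × 10⁻³ = 661.5 kN.
Governing: weld metal.

φR_n ≈ 229 kN (weld metal governs)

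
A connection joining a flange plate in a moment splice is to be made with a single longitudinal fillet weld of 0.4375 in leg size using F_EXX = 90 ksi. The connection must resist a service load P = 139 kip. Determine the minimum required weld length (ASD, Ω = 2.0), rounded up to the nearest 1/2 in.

L = 17 in

Throat t_e = 0.707 × 0.4375 = 0.3093 in.
r_n/Ω = (0.6 × 90 × 0.3093) / 2.0 = 8.351 kip/in.
L_req = P / (r_n/Ω) = 139 / 8.351 = 16.64 in total.
Round up → use L = 17 in.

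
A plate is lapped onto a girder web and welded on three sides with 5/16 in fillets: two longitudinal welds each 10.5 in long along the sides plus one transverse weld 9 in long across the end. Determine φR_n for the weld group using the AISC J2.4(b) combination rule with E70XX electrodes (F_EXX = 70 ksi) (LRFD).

t_e = 0.707 × 0.3125 = 0.2209 in.
R_nwl = 0.6 × 70 × 0.2209 × 21 = 194.9 kips (longitudinal, 2 welds).
R_nwt = 0.6 × 70 × 0.2209 × 9 = 83.51 kips (transverse, base value).
(i) R_nwl + R_nwt = 278.4 kips; (ii) 0.85 R_nwl + 1.5 R_nwt = 290.9 kips.
R_n = max = 290.9 kips [governs: (ii)]; φR_n = 218.2 kips.

φR_n ≈ 218 kips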